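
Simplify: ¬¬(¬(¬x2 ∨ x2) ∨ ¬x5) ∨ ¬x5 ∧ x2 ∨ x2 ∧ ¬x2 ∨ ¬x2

¬x5 ∨ ¬x2

¬¬(¬(¬x2 ∨ x2) ∨ ¬x5) ∨ ¬x5 ∧ x2 ∨ x2 ∧ ¬x2 ∨ ¬x2
= ¬¬(¬(¬x2 ∨ x2) ∨ ¬x5) ∨ ¬x5 ∧ x2 ∨ ¬x2   [complement / identity]
= ¬((¬x2 ∨ x2) ∧ x5) ∨ ¬x5 ∧ x2 ∨ ¬x2   [De Morgan]
= ¬x5 ∨ ¬x5 ∧ x2 ∨ ¬x2   [complement / identity]
= ¬x5 ∨ ¬x2   [absorption]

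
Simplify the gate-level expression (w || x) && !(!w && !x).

w || x

(w || x) && !(!w && !x)
= (w || x) && (w || x)   [De Morgan]
= w || x   [idempotence]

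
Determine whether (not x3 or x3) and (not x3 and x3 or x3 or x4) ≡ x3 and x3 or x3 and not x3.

No

E1: (not x3 or x3) and (not x3 and x3 or x3 or x4)
    = not x3 and x3 or x3 or x4   (complement / identity)
    = x3 or x4   (complement / identity)
E2: x3 and x3 or x3 and not x3
    = x3   (distribution)
These differ: at x3=0, x4=1, E1 = 1 but E2 = 0.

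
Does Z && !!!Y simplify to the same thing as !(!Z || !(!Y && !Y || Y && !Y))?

E1: Z && !!!Y
    = Z && !Y
E2: !(!Z || !(!Y && !Y || Y && !Y))
    = !(!Z || !!Y)
    = Z && !Y
Both reduce to Z && !Y, so they are equivalent.

Yes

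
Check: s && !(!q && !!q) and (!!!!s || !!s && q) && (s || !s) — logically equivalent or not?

E1: s && !(!q && !!q)
    = s && (q || !q)   [De Morgan]
    = s   [complement / identity]
E2: (!!!!s || !!s && q) && (s || !s)
    = !!!!s || !!s && q   [complement / identity]
    = !!s || !!s && q   [double negation]
    = !!s   [absorption]
    = s   [double negation]
Both reduce to s, so they are equivalent.

Yes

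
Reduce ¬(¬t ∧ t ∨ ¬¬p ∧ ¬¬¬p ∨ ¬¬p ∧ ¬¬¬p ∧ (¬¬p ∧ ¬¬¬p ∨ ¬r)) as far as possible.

¬(¬t ∧ t ∨ ¬¬p ∧ ¬¬¬p ∨ ¬¬p ∧ ¬¬¬p ∧ (¬¬p ∧ ¬¬¬p ∨ ¬r))
= ¬(¬t ∧ t ∨ ¬¬p ∧ ¬¬¬p ∨ ¬¬p ∧ ¬¬¬p)   (absorption)
= ¬(¬¬p ∧ ¬¬¬p ∨ ¬¬p ∧ ¬¬¬p)   (complement / identity)
= ¬(¬¬p ∧ ¬¬¬p)   (idempotence)
= ¬(¬¬p ∧ ¬p)   (double negation)
= ¬p ∨ p   (De Morgan)
= True   (complement)

True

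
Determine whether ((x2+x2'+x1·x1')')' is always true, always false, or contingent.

always true

((x2+x2'+x1·x1')')'
= ((x2+x2')')'   (complement / identity)
= x2+x2'   (double negation)
= 1   (complement)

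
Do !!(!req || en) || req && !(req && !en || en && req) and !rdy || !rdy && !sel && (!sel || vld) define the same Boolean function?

E1: !!(!req || en) || req && !(req && !en || en && req)
    = !!(!req || en) || req && !req
    = !!(!req || en)
    = !req || en
E2: !rdy || !rdy && !sel && (!sel || vld)
    = !rdy || !rdy && !sel
    = !rdy
These differ: at en=1, rdy=1, req=0, sel=1, vld=0, E1 = 1 but E2 = 0.

No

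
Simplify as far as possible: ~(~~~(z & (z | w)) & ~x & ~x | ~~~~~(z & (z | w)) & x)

z

~(~~~(z & (z | w)) & ~x & ~x | ~~~~~(z & (z | w)) & x)
= ~(~~~(z & (z | w)) & ~x | ~~~~~(z & (z | w)) & x)   (idempotence)
= ~(~~~(z & (z | w)) & ~x | ~~~(z & (z | w)) & x)   (double negation)
= ~~~~(z & (z | w))   (distribution)
= ~~(z & (z | w))   (double negation)
= ~~z   (absorption)
= z   (double negation)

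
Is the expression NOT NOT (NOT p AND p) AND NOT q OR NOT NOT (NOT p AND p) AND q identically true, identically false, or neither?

identically false

NOT NOT (NOT p AND p) AND NOT q OR NOT NOT (NOT p AND p) AND q
= NOT NOT (NOT p AND p)   [distribution]
= NOT p AND p   [double negation]
= FALSE   [complement]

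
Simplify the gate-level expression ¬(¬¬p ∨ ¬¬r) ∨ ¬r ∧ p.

¬(¬¬p ∨ ¬¬r) ∨ ¬r ∧ p
= ¬p ∧ ¬r ∨ ¬r ∧ p   [De Morgan]
= ¬r   [distribution]

¬r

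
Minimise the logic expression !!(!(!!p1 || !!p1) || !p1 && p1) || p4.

!p1 || p4

!!(!(!!p1 || !!p1) || !p1 && p1) || p4
= !(!!p1 || !!p1) || !p1 && p1 || p4
= !p1 && !p1 || !p1 && p1 || p4
= !p1 || p4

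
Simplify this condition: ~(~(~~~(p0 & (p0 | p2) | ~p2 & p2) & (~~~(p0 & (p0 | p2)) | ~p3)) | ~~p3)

~p0 & ~p3

~(~(~~~(p0 & (p0 | p2) | ~p2 & p2) & (~~~(p0 & (p0 | p2)) | ~p3)) | ~~p3)
= ~(~(~~~(p0 & (p0 | p2)) & (~~~(p0 & (p0 | p2)) | ~p3)) | ~~p3)   — complement / identity
= ~(~~~~(p0 & (p0 | p2)) | ~~p3)   — absorption
= ~(~~~~p0 | ~~p3)   — absorption
= ~(~~p0 | ~~p3)   — double negation
= ~p0 & ~p3   — De Morgan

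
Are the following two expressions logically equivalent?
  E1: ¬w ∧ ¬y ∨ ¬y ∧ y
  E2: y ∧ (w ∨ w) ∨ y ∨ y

No

E1: ¬w ∧ ¬y ∨ ¬y ∧ y
    = ¬w ∧ ¬y   — complement / identity
E2: y ∧ (w ∨ w) ∨ y ∨ y
    = y ∧ w ∨ y ∨ y   — idempotence
    = y ∨ y   — absorption
    = y   — idempotence
These differ: at w=0, y=1, E1 = 0 but E2 = 1.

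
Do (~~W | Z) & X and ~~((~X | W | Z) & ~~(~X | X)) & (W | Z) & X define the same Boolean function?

Yes

E1: (~~W | Z) & X
    = (W | Z) & X   — double negation
E2: ~~((~X | W | Z) & ~~(~X | X)) & (W | Z) & X
    = ~~((~X | W | Z) & (~X | X)) & (W | Z) & X   — double negation
    = ~~((W | Z) & X | ~X) & (W | Z) & X   — distribution
    = ((W | Z) & X | ~X) & (W | Z) & X   — double negation
    = (W | Z) & X   — absorption
Both reduce to (W | Z) & X, so they are equivalent.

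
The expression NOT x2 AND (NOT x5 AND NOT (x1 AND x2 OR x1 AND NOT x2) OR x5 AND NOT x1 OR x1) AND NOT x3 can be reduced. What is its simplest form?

NOT x2 AND NOT x3

NOT x2 AND (NOT x5 AND NOT (x1 AND x2 OR x1 AND NOT x2) OR x5 AND NOT x1 OR x1) AND NOT x3
= NOT x2 AND (NOT x5 AND NOT x1 OR x5 AND NOT x1 OR x1) AND NOT x3   — distribution
= NOT x2 AND (NOT x1 OR x1) AND NOT x3   — distribution
= NOT x2 AND NOT x3   — complement / identity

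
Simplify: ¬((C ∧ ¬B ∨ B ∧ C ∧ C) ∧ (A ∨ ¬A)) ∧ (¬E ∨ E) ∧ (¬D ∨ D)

¬C

¬((C ∧ ¬B ∨ B ∧ C ∧ C) ∧ (A ∨ ¬A)) ∧ (¬E ∨ E) ∧ (¬D ∨ D)
= ¬((C ∧ ¬B ∨ B ∧ C ∧ C) ∧ (A ∨ ¬A)) ∧ (¬E ∨ E)
= ¬(C ∧ ¬B ∨ B ∧ C ∧ C) ∧ (¬E ∨ E)
= ¬(C ∧ ¬B ∨ B ∧ C) ∧ (¬E ∨ E)
= ¬C ∧ (¬E ∨ E)
= ¬C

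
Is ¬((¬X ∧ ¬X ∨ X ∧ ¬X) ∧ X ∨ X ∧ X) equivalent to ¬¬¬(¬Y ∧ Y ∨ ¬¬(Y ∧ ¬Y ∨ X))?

E1: ¬((¬X ∧ ¬X ∨ X ∧ ¬X) ∧ X ∨ X ∧ X)
    = ¬(¬X ∧ X ∨ X ∧ X)   [distribution]
    = ¬X   [distribution]
E2: ¬¬¬(¬Y ∧ Y ∨ ¬¬(Y ∧ ¬Y ∨ X))
    = ¬¬¬¬¬(Y ∧ ¬Y ∨ X)   [complement / identity]
    = ¬¬¬¬¬X   [complement / identity]
    = ¬¬¬X   [double negation]
    = ¬X   [double negation]
Both reduce to ¬X, so they are equivalent.

Yes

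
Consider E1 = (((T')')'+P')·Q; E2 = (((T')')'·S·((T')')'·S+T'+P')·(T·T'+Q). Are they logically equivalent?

Yes

E1: (((T')')'+P')·Q
    = (T'+P')·Q
E2: (((T')')'·S·((T')')'·S+T'+P')·(T·T'+Q)
    = (((T')')'·S+T'+P')·(T·T'+Q)
    = (((T')')'·S+T'+P')·Q
    = (T'·S+T'+P')·Q
    = (T'+P')·Q
Both reduce to (T'+P')·Q, so they are equivalent.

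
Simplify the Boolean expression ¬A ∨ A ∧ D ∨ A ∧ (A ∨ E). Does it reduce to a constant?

True

¬A ∨ A ∧ D ∨ A ∧ (A ∨ E)
= ¬A ∨ A ∧ D ∨ A
= ¬A ∨ A
= True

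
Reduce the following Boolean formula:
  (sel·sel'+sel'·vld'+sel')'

sel

(sel·sel'+sel'·vld'+sel')'
= (sel·sel'+sel')'   — absorption
= (sel')'   — complement / identity
= sel   — double negation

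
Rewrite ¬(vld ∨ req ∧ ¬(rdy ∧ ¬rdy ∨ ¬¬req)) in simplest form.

¬(vld ∨ req ∧ ¬(rdy ∧ ¬rdy ∨ ¬¬req))
= ¬(vld ∨ req ∧ ¬¬¬req)
= ¬(vld ∨ req ∧ ¬req)
= ¬vld

¬vld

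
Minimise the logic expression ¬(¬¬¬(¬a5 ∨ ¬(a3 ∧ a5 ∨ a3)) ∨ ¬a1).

(¬a5 ∨ ¬a3) ∧ a1

¬(¬¬¬(¬a5 ∨ ¬(a3 ∧ a5 ∨ a3)) ∨ ¬a1)
= ¬(¬(¬a5 ∨ ¬(a3 ∧ a5 ∨ a3)) ∨ ¬a1)   — double negation
= (¬a5 ∨ ¬(a3 ∧ a5 ∨ a3)) ∧ a1   — De Morgan
= (¬a5 ∨ ¬a3) ∧ a1   — absorption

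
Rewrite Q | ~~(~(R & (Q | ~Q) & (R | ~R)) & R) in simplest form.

Q | ~~(~(R & (Q | ~Q) & (R | ~R)) & R)
= Q | ~(R & (Q | ~Q) & (R | ~R)) & R   [double negation]
= Q | ~(R & (R | ~R)) & R   [complement / identity]
= Q | ~R & R   [complement / identity]
= Q   [complement / identity]

Q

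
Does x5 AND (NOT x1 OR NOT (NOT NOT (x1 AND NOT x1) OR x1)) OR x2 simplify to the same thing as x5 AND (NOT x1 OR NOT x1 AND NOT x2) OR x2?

E1: x5 AND (NOT x1 OR NOT (NOT NOT (x1 AND NOT x1) OR x1)) OR x2
    = x5 AND (NOT x1 OR NOT (x1 AND NOT x1 OR x1)) OR x2
    = x5 AND (NOT x1 OR NOT x1) OR x2
    = x5 AND NOT x1 OR x2
E2: x5 AND (NOT x1 OR NOT x1 AND NOT x2) OR x2
    = x5 AND NOT x1 OR x2
Both reduce to x5 AND NOT x1 OR x2, so they are equivalent.

Yes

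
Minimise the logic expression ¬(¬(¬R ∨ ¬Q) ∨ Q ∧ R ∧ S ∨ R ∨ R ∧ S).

¬R

¬(¬(¬R ∨ ¬Q) ∨ Q ∧ R ∧ S ∨ R ∨ R ∧ S)
= ¬(R ∧ Q ∨ Q ∧ R ∧ S ∨ R ∨ R ∧ S)   [De Morgan]
= ¬((R ∨ R ∧ S) ∧ Q ∨ R ∨ R ∧ S)   [distribution]
= ¬(R ∨ R ∧ S)   [absorption]
= ¬R   [absorption]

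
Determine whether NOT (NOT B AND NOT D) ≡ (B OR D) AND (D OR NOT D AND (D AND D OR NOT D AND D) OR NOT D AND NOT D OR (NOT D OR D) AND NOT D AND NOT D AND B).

Yes

E1: NOT (NOT B AND NOT D)
    = B OR D   — De Morgan
E2: (B OR D) AND (D OR NOT D AND (D AND D OR NOT D AND D) OR NOT D AND NOT D OR (NOT D OR D) AND NOT D AND NOT D AND B)
    = (B OR D) AND (D OR NOT D AND (D AND D OR NOT D AND D) OR NOT D AND NOT D OR NOT D AND NOT D AND B)   — complement / identity
    = (B OR D) AND (D OR NOT D AND D OR NOT D AND NOT D OR NOT D AND NOT D AND B)   — distribution
    = (B OR D) AND (D OR NOT D AND D OR NOT D AND NOT D)   — absorption
    = (B OR D) AND (D OR NOT D)   — distribution
    = B OR D   — complement / identity
Both reduce to B OR D, so they are equivalent.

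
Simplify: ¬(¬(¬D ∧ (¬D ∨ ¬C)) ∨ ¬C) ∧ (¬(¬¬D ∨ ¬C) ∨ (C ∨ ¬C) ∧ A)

¬(¬(¬D ∧ (¬D ∨ ¬C)) ∨ ¬C) ∧ (¬(¬¬D ∨ ¬C) ∨ (C ∨ ¬C) ∧ A)
= ¬(¬¬D ∨ ¬C) ∧ (¬(¬¬D ∨ ¬C) ∨ (C ∨ ¬C) ∧ A)   — absorption
= ¬(¬¬D ∨ ¬C) ∧ (¬(¬¬D ∨ ¬C) ∨ A)   — complement / identity
= ¬(¬¬D ∨ ¬C)   — absorption
= ¬D ∧ C   — De Morgan

¬D ∧ C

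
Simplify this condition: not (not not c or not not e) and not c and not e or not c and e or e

not c or e

not (not not c or not not e) and not c and not e or not c and e or e
= not c and not e and not c and not e or not c and e or e
= not c and not e or not c and e or e
= not c or e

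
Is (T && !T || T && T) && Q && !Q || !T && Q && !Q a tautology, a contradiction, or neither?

contradiction

(T && !T || T && T) && Q && !Q || !T && Q && !Q
= T && Q && !Q || !T && Q && !Q
= Q && !Q
= false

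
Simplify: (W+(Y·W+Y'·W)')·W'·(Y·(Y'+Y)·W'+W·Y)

(W+(Y·W+Y'·W)')·W'·(Y·(Y'+Y)·W'+W·Y)
= (W+W')·W'·(Y·(Y'+Y)·W'+W·Y)
= W'·(Y·(Y'+Y)·W'+W·Y)
= W'·(Y·W'+W·Y)
= W'·Y

W'·Y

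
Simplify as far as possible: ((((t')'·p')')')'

t'+p

((((t')'·p')')')'
= ((t'+p)')'
= t'+p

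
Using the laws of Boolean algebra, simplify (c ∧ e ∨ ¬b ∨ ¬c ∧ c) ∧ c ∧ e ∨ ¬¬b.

(c ∧ e ∨ ¬b ∨ ¬c ∧ c) ∧ c ∧ e ∨ ¬¬b
= (c ∧ e ∨ ¬b) ∧ c ∧ e ∨ ¬¬b
= (c ∧ e ∨ ¬b) ∧ c ∧ e ∨ b
= c ∧ e ∨ b

c ∧ e ∨ b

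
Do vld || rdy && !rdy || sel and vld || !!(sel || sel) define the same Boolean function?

Yes

E1: vld || rdy && !rdy || sel
    = vld || sel   — complement / identity
E2: vld || !!(sel || sel)
    = vld || sel || sel   — double negation
    = vld || sel   — idempotence
Both reduce to vld || sel, so they are equivalent.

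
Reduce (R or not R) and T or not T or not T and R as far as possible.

True

(R or not R) and T or not T or not T and R
= (R or not R) and T or not T
= T or not T
= True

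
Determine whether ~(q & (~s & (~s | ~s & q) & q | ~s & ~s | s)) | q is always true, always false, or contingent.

~(q & (~s & (~s | ~s & q) & q | ~s & ~s | s)) | q
= ~(q & (~s & ~s & q | ~s & ~s | s)) | q   (absorption)
= ~(q & (~s & ~s | s)) | q   (absorption)
= ~(q & (~s | s)) | q   (idempotence)
= ~q | q   (complement / identity)
= 1   (complement)

always true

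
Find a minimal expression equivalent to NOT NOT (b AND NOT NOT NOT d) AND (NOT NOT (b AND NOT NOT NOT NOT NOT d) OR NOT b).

NOT NOT (b AND NOT NOT NOT d) AND (NOT NOT (b AND NOT NOT NOT NOT NOT d) OR NOT b)
= NOT NOT (b AND NOT NOT NOT d) AND (NOT NOT (b AND NOT NOT NOT d) OR NOT b)   (double negation)
= NOT NOT (b AND NOT NOT NOT d)   (absorption)
= b AND NOT NOT NOT d   (double negation)
= b AND NOT d   (double negation)

b AND NOT d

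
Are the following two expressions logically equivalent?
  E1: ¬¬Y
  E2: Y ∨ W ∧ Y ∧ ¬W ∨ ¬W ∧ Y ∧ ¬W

E1: ¬¬Y
    = Y   (double negation)
E2: Y ∨ W ∧ Y ∧ ¬W ∨ ¬W ∧ Y ∧ ¬W
    = Y ∨ Y ∧ ¬W   (distribution)
    = Y   (absorption)
Both reduce to Y, so they are equivalent.

Yes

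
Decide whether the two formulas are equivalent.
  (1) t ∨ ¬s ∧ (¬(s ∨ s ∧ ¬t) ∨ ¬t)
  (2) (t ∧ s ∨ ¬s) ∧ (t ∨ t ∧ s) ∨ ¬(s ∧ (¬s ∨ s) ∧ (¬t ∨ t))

Yes

E1: t ∨ ¬s ∧ (¬(s ∨ s ∧ ¬t) ∨ ¬t)
    = t ∨ ¬s ∧ (¬s ∨ ¬t)   [absorption]
    = t ∨ ¬s   [absorption]
E2: (t ∧ s ∨ ¬s) ∧ (t ∨ t ∧ s) ∨ ¬(s ∧ (¬s ∨ s) ∧ (¬t ∨ t))
    = (t ∧ s ∨ ¬s) ∧ (t ∨ t ∧ s) ∨ ¬(s ∧ (¬s ∨ s))   [complement / identity]
    = ¬s ∧ t ∨ t ∧ s ∨ ¬(s ∧ (¬s ∨ s))   [distribution]
    = ¬s ∧ t ∨ t ∧ s ∨ ¬s   [complement / identity]
    = t ∨ ¬s   [distribution]
Both reduce to t ∨ ¬s, so they are equivalent.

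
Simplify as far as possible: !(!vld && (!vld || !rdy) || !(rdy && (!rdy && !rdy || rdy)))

!(!vld && (!vld || !rdy) || !(rdy && (!rdy && !rdy || rdy)))
= !(!vld && (!vld || !rdy) || !(rdy && (!rdy || rdy)))
= !(!vld && (!vld || !rdy) || !rdy)
= !(!vld || !rdy)
= vld && rdy

vld && rdy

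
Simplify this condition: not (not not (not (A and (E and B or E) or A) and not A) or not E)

A and E

not (not not (not (A and (E and B or E) or A) and not A) or not E)
= not (not not (not (A and E or A) and not A) or not E)   — absorption
= not (not not (not A and not A) or not E)   — absorption
= not (not not not A or not E)   — idempotence
= not not A and E   — De Morgan
= A and E   — double negation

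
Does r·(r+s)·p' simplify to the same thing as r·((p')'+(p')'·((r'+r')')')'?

Yes

E1: r·(r+s)·p'
    = r·p'   (absorption)
E2: r·((p')'+(p')'·((r'+r')')')'
    = r·((p')'+(p')'·(r'+r'))'   (double negation)
    = r·((p')'+(p')'·r')'   (idempotence)
    = r·((p')')'   (absorption)
    = r·p'   (double negation)
Both reduce to r·p', so they are equivalent.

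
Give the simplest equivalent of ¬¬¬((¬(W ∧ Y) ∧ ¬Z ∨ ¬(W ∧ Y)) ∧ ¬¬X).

W ∧ Y ∨ ¬X

¬¬¬((¬(W ∧ Y) ∧ ¬Z ∨ ¬(W ∧ Y)) ∧ ¬¬X)
= ¬¬¬(¬(W ∧ Y) ∧ ¬¬X)   — absorption
= ¬(¬(W ∧ Y) ∧ ¬¬X)   — double negation
= W ∧ Y ∨ ¬X   — De Morgan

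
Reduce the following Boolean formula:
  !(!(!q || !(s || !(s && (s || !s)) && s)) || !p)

!(!(!q || !(s || !(s && (s || !s)) && s)) || !p)
= !(!(!q || !(s || !s && s)) || !p)   [complement / identity]
= (!q || !(s || !s && s)) && p   [De Morgan]
= (!q || !s) && p   [complement / identity]

(!q || !s) && p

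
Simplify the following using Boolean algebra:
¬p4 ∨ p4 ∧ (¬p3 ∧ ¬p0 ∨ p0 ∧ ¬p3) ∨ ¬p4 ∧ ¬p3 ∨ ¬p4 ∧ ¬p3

¬p4 ∨ ¬p3

¬p4 ∨ p4 ∧ (¬p3 ∧ ¬p0 ∨ p0 ∧ ¬p3) ∨ ¬p4 ∧ ¬p3 ∨ ¬p4 ∧ ¬p3
= ¬p4 ∨ p4 ∧ ¬p3 ∨ ¬p4 ∧ ¬p3 ∨ ¬p4 ∧ ¬p3   — distribution
= ¬p4 ∨ p4 ∧ ¬p3 ∨ ¬p4 ∧ ¬p3   — idempotence
= ¬p4 ∨ ¬p3   — distribution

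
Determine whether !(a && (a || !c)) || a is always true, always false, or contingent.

always true

!(a && (a || !c)) || a
= !a || a   [absorption]
= true   [complement]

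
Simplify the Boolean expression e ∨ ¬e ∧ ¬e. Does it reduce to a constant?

e ∨ ¬e ∧ ¬e
= e ∨ ¬e   — idempotence
= True   — complement

True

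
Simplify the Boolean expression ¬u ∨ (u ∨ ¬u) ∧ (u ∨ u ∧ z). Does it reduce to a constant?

¬u ∨ (u ∨ ¬u) ∧ (u ∨ u ∧ z)
= ¬u ∨ (u ∨ ¬u) ∧ u   (absorption)
= ¬u ∨ u   (complement / identity)
= True   (complement)

True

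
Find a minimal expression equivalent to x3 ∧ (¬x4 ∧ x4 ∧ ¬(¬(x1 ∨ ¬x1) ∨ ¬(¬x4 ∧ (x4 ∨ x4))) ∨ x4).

x3 ∧ (¬x4 ∧ x4 ∧ ¬(¬(x1 ∨ ¬x1) ∨ ¬(¬x4 ∧ (x4 ∨ x4))) ∨ x4)
= x3 ∧ (¬x4 ∧ x4 ∧ (x1 ∨ ¬x1) ∧ ¬x4 ∧ (x4 ∨ x4) ∨ x4)   [De Morgan]
= x3 ∧ (¬x4 ∧ x4 ∧ ¬x4 ∧ (x4 ∨ x4) ∨ x4)   [complement / identity]
= x3 ∧ (¬x4 ∧ x4 ∧ ¬x4 ∧ x4 ∨ x4)   [idempotence]
= x3 ∧ (¬x4 ∧ x4 ∨ x4)   [idempotence]
= x3 ∧ x4   [complement / identity]

x3 ∧ x4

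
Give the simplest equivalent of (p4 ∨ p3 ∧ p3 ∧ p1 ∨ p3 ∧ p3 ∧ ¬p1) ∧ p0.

(p4 ∨ p3 ∧ p3 ∧ p1 ∨ p3 ∧ p3 ∧ ¬p1) ∧ p0
= (p4 ∨ p3 ∧ p3) ∧ p0   [distribution]
= (p4 ∨ p3) ∧ p0   [idempotence]

(p4 ∨ p3) ∧ p0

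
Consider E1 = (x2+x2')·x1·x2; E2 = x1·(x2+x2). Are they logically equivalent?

Yes

E1: (x2+x2')·x1·x2
    = x1·x2
E2: x1·(x2+x2)
    = x1·x2
Both reduce to x1·x2, so they are equivalent.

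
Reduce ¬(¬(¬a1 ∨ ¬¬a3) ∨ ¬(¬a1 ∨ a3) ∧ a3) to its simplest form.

¬a1 ∨ a3

¬(¬(¬a1 ∨ ¬¬a3) ∨ ¬(¬a1 ∨ a3) ∧ a3)
= ¬(¬(¬a1 ∨ a3) ∨ ¬(¬a1 ∨ a3) ∧ a3)
= ¬¬(¬a1 ∨ a3)
= ¬a1 ∨ a3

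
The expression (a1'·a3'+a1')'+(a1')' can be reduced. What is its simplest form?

(a1'·a3'+a1')'+(a1')'
= (a1')'+(a1')'
= (a1')'
= a1

a1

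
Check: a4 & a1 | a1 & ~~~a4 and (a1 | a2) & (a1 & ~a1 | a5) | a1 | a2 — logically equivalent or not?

No

E1: a4 & a1 | a1 & ~~~a4
    = a4 & a1 | a1 & ~a4   (double negation)
    = a1   (distribution)
E2: (a1 | a2) & (a1 & ~a1 | a5) | a1 | a2
    = (a1 | a2) & a5 | a1 | a2   (complement / identity)
    = a1 | a2   (absorption)
These differ: at a1=0, a2=1, a4=0, a5=1, E1 = 0 but E2 = 1.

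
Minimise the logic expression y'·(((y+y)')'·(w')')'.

y'

y'·(((y+y)')'·(w')')'
= y'·((y')'·(w')')'   — idempotence
= y'·(y'+w')   — De Morgan
= y'   — absorption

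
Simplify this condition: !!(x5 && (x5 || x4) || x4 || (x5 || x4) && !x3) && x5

x5

!!(x5 && (x5 || x4) || x4 || (x5 || x4) && !x3) && x5
= (x5 && (x5 || x4) || x4 || (x5 || x4) && !x3) && x5   [double negation]
= (x5 || x4 || (x5 || x4) && !x3) && x5   [absorption]
= (x5 || x4) && x5   [absorption]
= x5   [absorption]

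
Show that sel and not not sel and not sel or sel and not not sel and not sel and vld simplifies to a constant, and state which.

sel and not not sel and not sel or sel and not not sel and not sel and vld
= sel and not not sel and not sel   — absorption
= sel and sel and not sel   — double negation
= sel and not sel   — idempotence
= False   — complement

False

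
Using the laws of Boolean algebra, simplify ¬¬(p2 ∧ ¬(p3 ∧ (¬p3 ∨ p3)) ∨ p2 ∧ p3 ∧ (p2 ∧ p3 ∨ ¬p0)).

¬¬(p2 ∧ ¬(p3 ∧ (¬p3 ∨ p3)) ∨ p2 ∧ p3 ∧ (p2 ∧ p3 ∨ ¬p0))
= ¬¬(p2 ∧ ¬(p3 ∧ (¬p3 ∨ p3)) ∨ p2 ∧ p3)   (absorption)
= ¬¬(p2 ∧ ¬p3 ∨ p2 ∧ p3)   (complement / identity)
= ¬¬p2   (distribution)
= p2   (double negation)

p2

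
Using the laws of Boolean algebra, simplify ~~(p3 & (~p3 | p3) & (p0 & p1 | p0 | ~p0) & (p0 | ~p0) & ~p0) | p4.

p3 & ~p0 | p4

~~(p3 & (~p3 | p3) & (p0 & p1 | p0 | ~p0) & (p0 | ~p0) & ~p0) | p4
= p3 & (~p3 | p3) & (p0 & p1 | p0 | ~p0) & (p0 | ~p0) & ~p0 | p4   [double negation]
= p3 & (~p3 | p3) & (p0 & p1 | p0 | ~p0) & ~p0 | p4   [complement / identity]
= p3 & (~p3 | p3) & (p0 | ~p0) & ~p0 | p4   [absorption]
= p3 & (~p3 | p3) & ~p0 | p4   [complement / identity]
= p3 & ~p0 | p4   [complement / identity]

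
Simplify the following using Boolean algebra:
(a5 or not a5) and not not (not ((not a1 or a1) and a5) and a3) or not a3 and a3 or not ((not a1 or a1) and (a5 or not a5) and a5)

not a5

(a5 or not a5) and not not (not ((not a1 or a1) and a5) and a3) or not a3 and a3 or not ((not a1 or a1) and (a5 or not a5) and a5)
= not not (not ((not a1 or a1) and a5) and a3) or not a3 and a3 or not ((not a1 or a1) and (a5 or not a5) and a5)   [complement / identity]
= not ((not a1 or a1) and a5) and a3 or not a3 and a3 or not ((not a1 or a1) and (a5 or not a5) and a5)   [double negation]
= not ((not a1 or a1) and a5) and a3 or not ((not a1 or a1) and (a5 or not a5) and a5)   [complement / identity]
= not ((not a1 or a1) and a5) and a3 or not ((not a1 or a1) and a5)   [complement / identity]
= not ((not a1 or a1) and a5)   [absorption]
= not a5   [complement / identity]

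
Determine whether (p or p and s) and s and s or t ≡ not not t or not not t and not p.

E1: (p or p and s) and s and s or t
    = p and s and s or t
    = p and s or t
E2: not not t or not not t and not p
    = not not t
    = t
These differ: at p=1, s=1, t=0, E1 = 1 but E2 = 0.

No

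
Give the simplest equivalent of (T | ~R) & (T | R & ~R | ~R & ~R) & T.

(T | ~R) & (T | R & ~R | ~R & ~R) & T
= (T | ~R) & (T | ~R) & T   — distribution
= (T | ~R) & T   — idempotence
= T   — absorption

T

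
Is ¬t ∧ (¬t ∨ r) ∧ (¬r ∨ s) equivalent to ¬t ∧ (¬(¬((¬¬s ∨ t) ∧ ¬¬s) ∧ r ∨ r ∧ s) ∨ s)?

E1: ¬t ∧ (¬t ∨ r) ∧ (¬r ∨ s)
    = ¬t ∧ (¬r ∨ s)
E2: ¬t ∧ (¬(¬((¬¬s ∨ t) ∧ ¬¬s) ∧ r ∨ r ∧ s) ∨ s)
    = ¬t ∧ (¬(¬¬¬s ∧ r ∨ r ∧ s) ∨ s)
    = ¬t ∧ (¬(¬s ∧ r ∨ r ∧ s) ∨ s)
    = ¬t ∧ (¬r ∨ s)
Both reduce to ¬t ∧ (¬r ∨ s), so they are equivalent.

Yes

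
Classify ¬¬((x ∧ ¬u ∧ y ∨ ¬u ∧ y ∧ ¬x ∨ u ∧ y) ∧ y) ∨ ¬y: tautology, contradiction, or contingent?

¬¬((x ∧ ¬u ∧ y ∨ ¬u ∧ y ∧ ¬x ∨ u ∧ y) ∧ y) ∨ ¬y
= ¬¬((¬u ∧ y ∨ u ∧ y) ∧ y) ∨ ¬y   [distribution]
= ¬¬(y ∧ y) ∨ ¬y   [distribution]
= y ∧ y ∨ ¬y   [double negation]
= y ∨ ¬y   [idempotence]
= True   [complement]

tautology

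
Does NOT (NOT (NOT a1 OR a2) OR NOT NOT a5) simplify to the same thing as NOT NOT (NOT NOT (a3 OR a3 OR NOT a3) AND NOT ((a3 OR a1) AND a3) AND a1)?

E1: NOT (NOT (NOT a1 OR a2) OR NOT NOT a5)
    = (NOT a1 OR a2) AND NOT a5
E2: NOT NOT (NOT NOT (a3 OR a3 OR NOT a3) AND NOT ((a3 OR a1) AND a3) AND a1)
    = NOT NOT (NOT NOT (a3 OR a3 OR NOT a3) AND NOT a3 AND a1)
    = NOT NOT (NOT NOT (a3 OR NOT a3) AND NOT a3 AND a1)
    = NOT NOT ((a3 OR NOT a3) AND NOT a3 AND a1)
    = NOT NOT (NOT a3 AND a1)
    = NOT a3 AND a1
These differ: at a1=0, a2=0, a3=0, a5=0, E1 = 1 but E2 = 0.

No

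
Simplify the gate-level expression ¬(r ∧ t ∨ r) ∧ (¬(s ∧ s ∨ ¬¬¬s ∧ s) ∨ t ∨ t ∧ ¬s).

¬r ∧ (¬s ∨ t)

¬(r ∧ t ∨ r) ∧ (¬(s ∧ s ∨ ¬¬¬s ∧ s) ∨ t ∨ t ∧ ¬s)
= ¬(r ∧ t ∨ r) ∧ (¬(s ∧ s ∨ ¬s ∧ s) ∨ t ∨ t ∧ ¬s)
= ¬(r ∧ t ∨ r) ∧ (¬s ∨ t ∨ t ∧ ¬s)
= ¬(r ∧ t ∨ r) ∧ (¬s ∨ t)
= ¬r ∧ (¬s ∨ t)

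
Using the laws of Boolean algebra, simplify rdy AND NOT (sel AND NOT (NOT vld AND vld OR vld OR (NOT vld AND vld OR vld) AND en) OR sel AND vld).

rdy AND NOT sel

rdy AND NOT (sel AND NOT (NOT vld AND vld OR vld OR (NOT vld AND vld OR vld) AND en) OR sel AND vld)
= rdy AND NOT (sel AND NOT (NOT vld AND vld OR vld) OR sel AND vld)   — absorption
= rdy AND NOT (sel AND NOT vld OR sel AND vld)   — complement / identity
= rdy AND NOT sel   — distribution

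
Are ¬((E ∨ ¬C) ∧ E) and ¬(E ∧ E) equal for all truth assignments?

Yes

E1: ¬((E ∨ ¬C) ∧ E)
    = ¬E   (absorption)
E2: ¬(E ∧ E)
    = ¬E   (idempotence)
Both reduce to ¬E, so they are equivalent.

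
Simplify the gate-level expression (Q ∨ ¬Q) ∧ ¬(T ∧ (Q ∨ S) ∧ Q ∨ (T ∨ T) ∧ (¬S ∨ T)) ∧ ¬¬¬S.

(Q ∨ ¬Q) ∧ ¬(T ∧ (Q ∨ S) ∧ Q ∨ (T ∨ T) ∧ (¬S ∨ T)) ∧ ¬¬¬S
= (Q ∨ ¬Q) ∧ ¬(T ∧ (Q ∨ S) ∧ Q ∨ T ∨ T ∧ ¬S) ∧ ¬¬¬S   — distribution
= (Q ∨ ¬Q) ∧ ¬(T ∧ (Q ∨ S) ∧ Q ∨ T) ∧ ¬¬¬S   — absorption
= ¬(T ∧ (Q ∨ S) ∧ Q ∨ T) ∧ ¬¬¬S   — complement / identity
= ¬(T ∧ (Q ∨ S) ∧ Q ∨ T) ∧ ¬S   — double negation
= ¬(T ∧ Q ∨ T) ∧ ¬S   — absorption
= ¬T ∧ ¬S   — absorption

¬T ∧ ¬S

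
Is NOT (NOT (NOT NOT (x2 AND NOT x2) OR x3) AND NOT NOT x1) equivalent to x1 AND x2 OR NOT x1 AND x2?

No

E1: NOT (NOT (NOT NOT (x2 AND NOT x2) OR x3) AND NOT NOT x1)
    = NOT NOT (x2 AND NOT x2) OR x3 OR NOT x1   (De Morgan)
    = x2 AND NOT x2 OR x3 OR NOT x1   (double negation)
    = x3 OR NOT x1   (complement / identity)
E2: x1 AND x2 OR NOT x1 AND x2
    = x2   (distribution)
These differ: at x1=0, x2=0, x3=1, E1 = 1 but E2 = 0.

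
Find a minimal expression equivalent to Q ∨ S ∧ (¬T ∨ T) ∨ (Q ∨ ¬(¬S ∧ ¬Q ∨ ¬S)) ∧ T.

Q ∨ S

Q ∨ S ∧ (¬T ∨ T) ∨ (Q ∨ ¬(¬S ∧ ¬Q ∨ ¬S)) ∧ T
= Q ∨ S ∧ (¬T ∨ T) ∨ (Q ∨ ¬¬S) ∧ T
= Q ∨ S ∧ (¬T ∨ T) ∨ (Q ∨ S) ∧ T
= Q ∨ S ∨ (Q ∨ S) ∧ T
= Q ∨ S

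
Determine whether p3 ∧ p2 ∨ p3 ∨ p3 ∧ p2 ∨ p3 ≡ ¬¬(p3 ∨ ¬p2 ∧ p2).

Yes

E1: p3 ∧ p2 ∨ p3 ∨ p3 ∧ p2 ∨ p3
    = p3 ∧ p2 ∨ p3   — idempotence
    = p3   — absorption
E2: ¬¬(p3 ∨ ¬p2 ∧ p2)
    = p3 ∨ ¬p2 ∧ p2   — double negation
    = p3   — complement / identity
Both reduce to p3, so they are equivalent.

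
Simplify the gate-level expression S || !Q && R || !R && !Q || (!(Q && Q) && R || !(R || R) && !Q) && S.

S || !Q

S || !Q && R || !R && !Q || (!(Q && Q) && R || !(R || R) && !Q) && S
= S || !Q && R || !R && !Q || (!Q && R || !(R || R) && !Q) && S   [idempotence]
= S || !Q && R || !R && !Q || (!Q && R || !R && !Q) && S   [idempotence]
= S || !Q && R || !R && !Q   [absorption]
= S || !Q   [distribution]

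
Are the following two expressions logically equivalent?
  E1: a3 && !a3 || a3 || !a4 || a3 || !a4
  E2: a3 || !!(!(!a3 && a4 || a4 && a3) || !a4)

Yes

E1: a3 && !a3 || a3 || !a4 || a3 || !a4
    = a3 || !a4 || a3 || !a4
    = a3 || !a4
E2: a3 || !!(!(!a3 && a4 || a4 && a3) || !a4)
    = a3 || !!(!a4 || !a4)
    = a3 || !(a4 && a4)
    = a3 || !a4
Both reduce to a3 || !a4, so they are equivalent.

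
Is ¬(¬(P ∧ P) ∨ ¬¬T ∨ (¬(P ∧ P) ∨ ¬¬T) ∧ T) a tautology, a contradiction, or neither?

neither

¬(¬(P ∧ P) ∨ ¬¬T ∨ (¬(P ∧ P) ∨ ¬¬T) ∧ T)
= ¬(¬(P ∧ P) ∨ ¬¬T)
= ¬(¬P ∨ ¬¬T)
= P ∧ ¬T
This depends on P, T, so it is not a constant.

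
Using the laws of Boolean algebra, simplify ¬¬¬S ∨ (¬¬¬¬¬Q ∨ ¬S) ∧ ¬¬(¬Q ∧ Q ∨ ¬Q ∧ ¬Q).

¬S ∨ ¬Q

¬¬¬S ∨ (¬¬¬¬¬Q ∨ ¬S) ∧ ¬¬(¬Q ∧ Q ∨ ¬Q ∧ ¬Q)
= ¬¬¬S ∨ (¬¬¬Q ∨ ¬S) ∧ ¬¬(¬Q ∧ Q ∨ ¬Q ∧ ¬Q)   — double negation
= ¬S ∨ (¬¬¬Q ∨ ¬S) ∧ ¬¬(¬Q ∧ Q ∨ ¬Q ∧ ¬Q)   — double negation
= ¬S ∨ (¬¬¬Q ∨ ¬S) ∧ ¬¬¬Q   — distribution
= ¬S ∨ ¬¬¬Q   — absorption
= ¬S ∨ ¬Q   — double negation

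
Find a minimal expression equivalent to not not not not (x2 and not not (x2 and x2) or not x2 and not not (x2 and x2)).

not not not not (x2 and not not (x2 and x2) or not x2 and not not (x2 and x2))
= not not not not not not (x2 and x2)   — distribution
= not not not not (x2 and x2)   — double negation
= not not (x2 and x2)   — double negation
= not not x2   — idempotence
= x2   — double negation

x2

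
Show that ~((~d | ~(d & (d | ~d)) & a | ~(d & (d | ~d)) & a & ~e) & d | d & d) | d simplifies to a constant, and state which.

~((~d | ~(d & (d | ~d)) & a | ~(d & (d | ~d)) & a & ~e) & d | d & d) | d
= ~((~d | ~(d & (d | ~d)) & a) & d | d & d) | d
= ~((~d | ~d & a) & d | d & d) | d
= ~(~d & d | d & d) | d
= ~d | d
= 1

1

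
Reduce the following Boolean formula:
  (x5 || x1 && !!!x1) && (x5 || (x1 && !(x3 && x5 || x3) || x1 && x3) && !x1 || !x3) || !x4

(x5 || x1 && !!!x1) && (x5 || (x1 && !(x3 && x5 || x3) || x1 && x3) && !x1 || !x3) || !x4
= (x5 || x1 && !!!x1) && (x5 || (x1 && !x3 || x1 && x3) && !x1 || !x3) || !x4   (absorption)
= (x5 || x1 && !!!x1) && (x5 || x1 && !x1 || !x3) || !x4   (distribution)
= (x5 || x1 && !x1) && (x5 || x1 && !x1 || !x3) || !x4   (double negation)
= x5 || x1 && !x1 || !x4   (absorption)
= x5 || !x4   (complement / identity)

x5 || !x4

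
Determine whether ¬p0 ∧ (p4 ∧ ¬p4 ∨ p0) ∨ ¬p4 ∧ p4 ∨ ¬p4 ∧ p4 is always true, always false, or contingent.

¬p0 ∧ (p4 ∧ ¬p4 ∨ p0) ∨ ¬p4 ∧ p4 ∨ ¬p4 ∧ p4
= ¬p0 ∧ p0 ∨ ¬p4 ∧ p4 ∨ ¬p4 ∧ p4   — complement / identity
= ¬p0 ∧ p0 ∨ ¬p4 ∧ p4   — idempotence
= ¬p4 ∧ p4   — complement / identity
= False   — complement

always false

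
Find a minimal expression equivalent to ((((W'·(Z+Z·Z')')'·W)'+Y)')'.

((((W'·(Z+Z·Z')')'·W)'+Y)')'
= ((((W'·Z')'·W)'+Y)')'   — complement / identity
= ((((W+Z)·W)'+Y)')'   — De Morgan
= ((W'+Y)')'   — absorption
= W'+Y   — double negation

W'+Y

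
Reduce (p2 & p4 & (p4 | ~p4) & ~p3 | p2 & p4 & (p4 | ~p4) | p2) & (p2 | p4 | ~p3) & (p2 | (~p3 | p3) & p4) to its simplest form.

(p2 & p4 & (p4 | ~p4) & ~p3 | p2 & p4 & (p4 | ~p4) | p2) & (p2 | p4 | ~p3) & (p2 | (~p3 | p3) & p4)
= (p2 & p4 & (p4 | ~p4) | p2) & (p2 | p4 | ~p3) & (p2 | (~p3 | p3) & p4)   — absorption
= (p2 & p4 & (p4 | ~p4) | p2) & (p2 | p4 | ~p3) & (p2 | p4)   — complement / identity
= (p2 & p4 | p2) & (p2 | p4 | ~p3) & (p2 | p4)   — complement / identity
= p2 & (p2 | p4 | ~p3) & (p2 | p4)   — absorption
= p2 & (p2 | p4)   — absorption
= p2   — absorption

p2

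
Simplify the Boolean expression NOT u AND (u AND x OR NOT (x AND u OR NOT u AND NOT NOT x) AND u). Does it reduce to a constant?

FALSE

NOT u AND (u AND x OR NOT (x AND u OR NOT u AND NOT NOT x) AND u)
= NOT u AND (u AND x OR NOT (x AND u OR NOT u AND x) AND u)   (double negation)
= NOT u AND (u AND x OR NOT x AND u)   (distribution)
= NOT u AND u   (distribution)
= FALSE   (complement)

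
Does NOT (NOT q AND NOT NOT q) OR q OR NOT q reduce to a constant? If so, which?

yes, True

NOT (NOT q AND NOT NOT q) OR q OR NOT q
= q OR NOT q OR q OR NOT q
= q OR NOT q
= TRUE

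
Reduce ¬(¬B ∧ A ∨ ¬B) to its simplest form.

B

¬(¬B ∧ A ∨ ¬B)
= ¬¬B   [absorption]
= B   [double negation]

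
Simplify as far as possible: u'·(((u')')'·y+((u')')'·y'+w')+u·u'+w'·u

u'+w'

u'·(((u')')'·y+((u')')'·y'+w')+u·u'+w'·u
= u'·(((u')')'+w')+u·u'+w'·u   [distribution]
= u'·(((u')')'+w')+(u'+w')·u   [distribution]
= u'·(u'+w')+(u'+w')·u   [double negation]
= u'+w'   [distribution]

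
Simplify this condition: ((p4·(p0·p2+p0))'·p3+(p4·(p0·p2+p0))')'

p4·p0

((p4·(p0·p2+p0))'·p3+(p4·(p0·p2+p0))')'
= ((p4·(p0·p2+p0))')'   (absorption)
= p4·(p0·p2+p0)   (double negation)
= p4·p0   (absorption)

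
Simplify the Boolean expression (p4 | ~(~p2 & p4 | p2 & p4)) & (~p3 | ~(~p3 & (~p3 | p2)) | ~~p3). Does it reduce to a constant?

(p4 | ~(~p2 & p4 | p2 & p4)) & (~p3 | ~(~p3 & (~p3 | p2)) | ~~p3)
= (p4 | ~p4) & (~p3 | ~(~p3 & (~p3 | p2)) | ~~p3)   [distribution]
= ~p3 | ~(~p3 & (~p3 | p2)) | ~~p3   [complement / identity]
= ~p3 | ~~p3 | ~~p3   [absorption]
= ~p3 | ~~p3   [idempotence]
= ~p3 | p3   [double negation]
= 1   [complement]

1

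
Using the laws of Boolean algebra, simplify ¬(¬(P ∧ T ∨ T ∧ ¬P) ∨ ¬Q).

¬(¬(P ∧ T ∨ T ∧ ¬P) ∨ ¬Q)
= (P ∧ T ∨ T ∧ ¬P) ∧ Q   — De Morgan
= T ∧ Q   — distribution

T ∧ Q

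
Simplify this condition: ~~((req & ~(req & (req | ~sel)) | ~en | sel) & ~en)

~~((req & ~(req & (req | ~sel)) | ~en | sel) & ~en)
= ~~((req & ~req | ~en | sel) & ~en)   (absorption)
= ~~((~en | sel) & ~en)   (complement / identity)
= ~~~en   (absorption)
= ~en   (double negation)

~en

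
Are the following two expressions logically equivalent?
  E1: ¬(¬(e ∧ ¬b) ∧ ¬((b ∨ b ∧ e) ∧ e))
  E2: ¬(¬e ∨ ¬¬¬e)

E1: ¬(¬(e ∧ ¬b) ∧ ¬((b ∨ b ∧ e) ∧ e))
    = e ∧ ¬b ∨ (b ∨ b ∧ e) ∧ e
    = e ∧ ¬b ∨ b ∧ e
    = e
E2: ¬(¬e ∨ ¬¬¬e)
    = ¬(¬e ∨ ¬e)
    = ¬¬e
    = e
Both reduce to e, so they are equivalent.

Yes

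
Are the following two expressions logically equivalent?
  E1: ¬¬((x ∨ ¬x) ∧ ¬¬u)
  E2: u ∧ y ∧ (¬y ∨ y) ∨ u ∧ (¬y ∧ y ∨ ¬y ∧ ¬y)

E1: ¬¬((x ∨ ¬x) ∧ ¬¬u)
    = ¬¬¬¬u   [complement / identity]
    = ¬¬u   [double negation]
    = u   [double negation]
E2: u ∧ y ∧ (¬y ∨ y) ∨ u ∧ (¬y ∧ y ∨ ¬y ∧ ¬y)
    = u ∧ y ∧ (¬y ∨ y) ∨ u ∧ ¬y   [distribution]
    = u ∧ y ∨ u ∧ ¬y   [complement / identity]
    = u   [distribution]
Both reduce to u, so they are equivalent.

Yes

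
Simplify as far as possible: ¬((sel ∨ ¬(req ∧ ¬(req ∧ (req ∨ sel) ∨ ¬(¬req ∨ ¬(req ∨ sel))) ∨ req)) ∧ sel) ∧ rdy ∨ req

¬((sel ∨ ¬(req ∧ ¬(req ∧ (req ∨ sel) ∨ ¬(¬req ∨ ¬(req ∨ sel))) ∨ req)) ∧ sel) ∧ rdy ∨ req
= ¬((sel ∨ ¬(req ∧ ¬(req ∧ (req ∨ sel) ∨ req ∧ (req ∨ sel)) ∨ req)) ∧ sel) ∧ rdy ∨ req
= ¬((sel ∨ ¬(req ∧ ¬(req ∧ (req ∨ sel)) ∨ req)) ∧ sel) ∧ rdy ∨ req
= ¬((sel ∨ ¬(req ∧ ¬req ∨ req)) ∧ sel) ∧ rdy ∨ req
= ¬((sel ∨ ¬req) ∧ sel) ∧ rdy ∨ req
= ¬sel ∧ rdy ∨ req

¬sel ∧ rdy ∨ req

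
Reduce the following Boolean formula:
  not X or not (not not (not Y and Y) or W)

not X or not (not not (not Y and Y) or W)
= not X or not (not Y and Y or W)   [double negation]
= not X or not W   [complement / identity]

not X or not W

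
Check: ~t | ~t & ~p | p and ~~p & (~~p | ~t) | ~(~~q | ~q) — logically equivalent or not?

No

E1: ~t | ~t & ~p | p
    = ~t | p   — absorption
E2: ~~p & (~~p | ~t) | ~(~~q | ~q)
    = ~~p | ~(~~q | ~q)   — absorption
    = ~~p | ~q & q   — De Morgan
    = ~~p   — complement / identity
    = p   — double negation
These differ: at p=0, q=0, t=0, E1 = 1 but E2 = 0.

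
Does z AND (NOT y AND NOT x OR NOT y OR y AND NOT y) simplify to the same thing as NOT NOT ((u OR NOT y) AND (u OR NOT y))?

E1: z AND (NOT y AND NOT x OR NOT y OR y AND NOT y)
    = z AND (NOT y AND NOT x OR NOT y)   [complement / identity]
    = z AND NOT y   [absorption]
E2: NOT NOT ((u OR NOT y) AND (u OR NOT y))
    = (u OR NOT y) AND (u OR NOT y)   [double negation]
    = u OR NOT y   [idempotence]
These differ: at u=1, x=0, y=1, z=0, E1 = 0 but E2 = 1.

No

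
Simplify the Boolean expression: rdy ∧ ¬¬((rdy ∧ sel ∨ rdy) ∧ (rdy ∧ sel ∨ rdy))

rdy

rdy ∧ ¬¬((rdy ∧ sel ∨ rdy) ∧ (rdy ∧ sel ∨ rdy))
= rdy ∧ ¬¬(rdy ∧ sel ∨ rdy)   — idempotence
= rdy ∧ ¬¬rdy   — absorption
= rdy ∧ rdy   — double negation
= rdy   — idempotence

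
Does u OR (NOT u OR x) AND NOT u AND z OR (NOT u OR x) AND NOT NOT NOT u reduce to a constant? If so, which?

yes, True

u OR (NOT u OR x) AND NOT u AND z OR (NOT u OR x) AND NOT NOT NOT u
= u OR (NOT u OR x) AND NOT u AND z OR (NOT u OR x) AND NOT u   — double negation
= u OR (NOT u OR x) AND NOT u   — absorption
= u OR NOT u   — absorption
= TRUE   — complement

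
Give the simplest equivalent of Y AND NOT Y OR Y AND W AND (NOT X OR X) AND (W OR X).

Y AND W

Y AND NOT Y OR Y AND W AND (NOT X OR X) AND (W OR X)
= Y AND NOT Y OR Y AND W AND (W OR X)   (complement / identity)
= Y AND W AND (W OR X)   (complement / identity)
= Y AND W   (absorption)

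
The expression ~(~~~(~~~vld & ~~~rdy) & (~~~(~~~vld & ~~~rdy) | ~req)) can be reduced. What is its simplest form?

~(~~~(~~~vld & ~~~rdy) & (~~~(~~~vld & ~~~rdy) | ~req))
= ~~~~(~~~vld & ~~~rdy)
= ~~~(~~vld | ~~rdy)
= ~(~~vld | ~~rdy)
= ~vld & ~rdy

~vld & ~rdy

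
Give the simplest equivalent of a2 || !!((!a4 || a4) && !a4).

a2 || !a4

a2 || !!((!a4 || a4) && !a4)
= a2 || !!!a4
= a2 || !a4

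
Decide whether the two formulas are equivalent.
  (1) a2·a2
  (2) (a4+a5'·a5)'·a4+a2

E1: a2·a2
    = a2   — idempotence
E2: (a4+a5'·a5)'·a4+a2
    = a4'·a4+a2   — complement / identity
    = a2   — complement / identity
Both reduce to a2, so they are equivalent.

Yes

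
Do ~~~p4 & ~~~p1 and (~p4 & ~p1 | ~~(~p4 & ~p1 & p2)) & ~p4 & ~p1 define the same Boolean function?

E1: ~~~p4 & ~~~p1
    = ~p4 & ~~~p1
    = ~p4 & ~p1
E2: (~p4 & ~p1 | ~~(~p4 & ~p1 & p2)) & ~p4 & ~p1
    = (~p4 & ~p1 | ~p4 & ~p1 & p2) & ~p4 & ~p1
    = ~p4 & ~p1 & ~p4 & ~p1
    = ~p4 & ~p1
Both reduce to ~p4 & ~p1, so they are equivalent.

Yes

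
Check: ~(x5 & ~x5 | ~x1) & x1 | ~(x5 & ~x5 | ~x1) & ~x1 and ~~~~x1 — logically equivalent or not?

E1: ~(x5 & ~x5 | ~x1) & x1 | ~(x5 & ~x5 | ~x1) & ~x1
    = ~(x5 & ~x5 | ~x1)   — distribution
    = ~~x1   — complement / identity
    = x1   — double negation
E2: ~~~~x1
    = ~~x1   — double negation
    = x1   — double negation
Both reduce to x1, so they are equivalent.

Yes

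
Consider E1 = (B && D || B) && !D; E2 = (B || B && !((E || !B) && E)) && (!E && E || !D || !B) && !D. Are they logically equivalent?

E1: (B && D || B) && !D
    = B && !D
E2: (B || B && !((E || !B) && E)) && (!E && E || !D || !B) && !D
    = (B || B && !((E || !B) && E)) && (!D || !B) && !D
    = (B || B && !E) && (!D || !B) && !D
    = B && (!D || !B) && !D
    = B && !D
Both reduce to B && !D, so they are equivalent.

Yes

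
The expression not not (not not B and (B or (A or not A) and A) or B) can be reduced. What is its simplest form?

not not (not not B and (B or (A or not A) and A) or B)
= not not (not not B and (B or A) or B)
= not not (B and (B or A) or B)
= not not (B or B)
= not not B
= B

B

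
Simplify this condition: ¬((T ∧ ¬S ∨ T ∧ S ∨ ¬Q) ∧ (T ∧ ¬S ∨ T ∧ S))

¬((T ∧ ¬S ∨ T ∧ S ∨ ¬Q) ∧ (T ∧ ¬S ∨ T ∧ S))
= ¬(T ∧ ¬S ∨ T ∧ S)   (absorption)
= ¬(T ∧ (¬S ∨ S))   (distribution)
= ¬T   (complement / identity)

¬T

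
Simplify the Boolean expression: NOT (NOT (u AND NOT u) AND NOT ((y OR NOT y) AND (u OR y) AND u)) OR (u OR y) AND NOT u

u OR y

NOT (NOT (u AND NOT u) AND NOT ((y OR NOT y) AND (u OR y) AND u)) OR (u OR y) AND NOT u
= u AND NOT u OR (y OR NOT y) AND (u OR y) AND u OR (u OR y) AND NOT u   (De Morgan)
= (y OR NOT y) AND (u OR y) AND u OR (u OR y) AND NOT u   (complement / identity)
= (u OR y) AND u OR (u OR y) AND NOT u   (complement / identity)
= u OR y   (distribution)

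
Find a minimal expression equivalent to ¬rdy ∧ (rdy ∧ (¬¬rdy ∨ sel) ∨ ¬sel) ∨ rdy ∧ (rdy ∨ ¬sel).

¬rdy ∧ (rdy ∧ (¬¬rdy ∨ sel) ∨ ¬sel) ∨ rdy ∧ (rdy ∨ ¬sel)
= ¬rdy ∧ (rdy ∧ (rdy ∨ sel) ∨ ¬sel) ∨ rdy ∧ (rdy ∨ ¬sel)   (double negation)
= ¬rdy ∧ (rdy ∨ ¬sel) ∨ rdy ∧ (rdy ∨ ¬sel)   (absorption)
= rdy ∨ ¬sel   (distribution)

rdy ∨ ¬sel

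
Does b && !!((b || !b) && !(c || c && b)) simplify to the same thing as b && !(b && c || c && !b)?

Yes

E1: b && !!((b || !b) && !(c || c && b))
    = b && !!((b || !b) && !c)
    = b && !!!c
    = b && !c
E2: b && !(b && c || c && !b)
    = b && !c
Both reduce to b && !c, so they are equivalent.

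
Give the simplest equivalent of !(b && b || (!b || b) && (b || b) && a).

!b

!(b && b || (!b || b) && (b || b) && a)
= !(b || (!b || b) && (b || b) && a)   [idempotence]
= !(b || (b || !b && b) && a)   [distribution]
= !(b || b && a)   [complement / identity]
= !b   [absorption]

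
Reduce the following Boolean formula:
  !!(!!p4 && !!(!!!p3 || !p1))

p4 && (!p3 || !p1)

!!(!!p4 && !!(!!!p3 || !p1))
= !(!p4 || !(!!!p3 || !p1))   (De Morgan)
= !(!p4 || !(!p3 || !p1))   (double negation)
= p4 && (!p3 || !p1)   (De Morgan)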